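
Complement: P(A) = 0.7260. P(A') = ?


P(not A) = 1 - 0.7260 = 0.2740

P(not A) = 0.2740


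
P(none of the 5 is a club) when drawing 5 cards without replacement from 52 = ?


P(no clubs) = (39/52) × (38/51) × (37/50) × (36/49) × (35/48)
= 0.2215

P = 0.2215


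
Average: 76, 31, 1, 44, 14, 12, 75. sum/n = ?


Sum = 76 + 31 + 1 + 44 + 14 + 12 + 75 = 253
n = 7
Mean = 253/7 = 36.1429

Mean = 36.1429


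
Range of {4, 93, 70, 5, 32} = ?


Max = 93, Min = 4
Range = 93 - 4 = 89

Range = 89


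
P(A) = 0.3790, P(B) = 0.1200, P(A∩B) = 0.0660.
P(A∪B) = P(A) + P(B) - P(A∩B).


P(A∪B) = 0.3790 + 0.1200 - 0.0660
= 0.4990 - 0.0660
= 0.4330

P(A∪B) = 0.4330


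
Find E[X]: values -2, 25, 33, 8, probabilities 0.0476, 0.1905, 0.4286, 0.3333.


E[X] = -2*0.0476 + 25*0.1905 + 33*0.4286 + 8*0.3333
= -0.0952 + 4.7625 + 14.1438 + 2.6664
= 21.4775

E[X] = 21.4775


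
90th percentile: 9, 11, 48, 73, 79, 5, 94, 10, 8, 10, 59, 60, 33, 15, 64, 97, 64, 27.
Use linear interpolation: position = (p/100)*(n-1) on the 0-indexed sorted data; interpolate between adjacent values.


Sorted: 5, 8, 9, 10, 10, 11, 15, 27, 33, 48, 59, 60, 64, 64, 73, 79, 94, 97
n = 18
Index = 90/100 * 17 = 15.3000
Lower = data[15] = 79, Upper = data[16] = 94
P90 = 79 + 0.3000*(15) = 83.5000

P90 = 83.5000


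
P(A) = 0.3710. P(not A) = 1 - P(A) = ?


P(not A) = 1 - 0.3710 = 0.6290

P(not A) = 0.6290


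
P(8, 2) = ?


P(8,2) = 8!/6!
= 40320/720
= 56

P(8,2) = 56


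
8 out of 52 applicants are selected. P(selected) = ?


P = 8/52 = 0.1538

P = 0.1538


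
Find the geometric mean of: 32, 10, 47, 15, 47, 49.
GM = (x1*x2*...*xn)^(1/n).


Product = 32 × 10 × 47 × 15 × 47 × 49 = 519556800
GM = 519556800^(1/6) = 28.3534

GM = 28.3534


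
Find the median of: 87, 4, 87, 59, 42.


Sorted: 4, 42, 59, 87, 87
n = 5 (odd)
Middle value = 59

Median = 59


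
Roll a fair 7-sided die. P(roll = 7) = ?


Favorable outcomes (roll = 7): 1
Total outcomes = 7
P = 1/7 = 0.1429

P = 0.1429


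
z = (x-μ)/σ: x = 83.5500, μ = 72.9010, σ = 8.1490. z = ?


z = (83.5500 - 72.9010)/8.1490
= 10.6490/8.1490
= 1.3068

z = 1.3068


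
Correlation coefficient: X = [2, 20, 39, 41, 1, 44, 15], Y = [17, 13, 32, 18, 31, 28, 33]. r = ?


Mean X = 23.1429, Mean Y = 24.5714
SD X = 16.982584, SD Y = 7.687785
Cov = 8.204082
r = 8.204082/(16.982584*7.687785) = 0.0628

r = 0.0628


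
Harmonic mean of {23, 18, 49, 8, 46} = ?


Sum of reciprocals = 1/23 + 1/18 + 1/49 + 1/8 + 1/46 = 0.266181
HM = 5/0.266181 = 18.7842

HM = 18.7842


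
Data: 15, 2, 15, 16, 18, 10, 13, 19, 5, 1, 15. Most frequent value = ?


Frequencies: 1:1, 2:1, 5:1, 10:1, 13:1, 15:3, 16:1, 18:1, 19:1
Max frequency = 3
Mode = 15

Mode = 15


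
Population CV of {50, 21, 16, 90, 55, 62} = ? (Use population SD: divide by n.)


Mean = 49.0000
SD = 25.0333
CV = (25.0333/49.0000)*100 = 51.0884%

CV = 51.0884%


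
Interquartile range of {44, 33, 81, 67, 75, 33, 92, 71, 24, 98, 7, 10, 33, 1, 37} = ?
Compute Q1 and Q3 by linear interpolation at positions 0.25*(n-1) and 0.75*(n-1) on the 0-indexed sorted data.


Sorted: 1, 7, 10, 24, 33, 33, 33, 37, 44, 67, 71, 75, 81, 92, 98
Q1 (25th %ile) = 28.5000
Q3 (75th %ile) = 73.0000
IQR = 73.0000 - 28.5000 = 44.5000

IQR = 44.5000


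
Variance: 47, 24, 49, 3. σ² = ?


Mean = 30.7500
Squared deviations: 264.0625, 45.5625, 333.0625, 770.0625
Sum = 1412.7500
Variance = 1412.7500/4 = 353.1875

Variance = 353.1875


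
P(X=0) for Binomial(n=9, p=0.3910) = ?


C(9,0) = 1
p^0 = 1.000000
(1-p)^9 = 0.011523
P = 1 * 1.000000 * 0.011523 = 0.0115

P(X=0) = 0.0115


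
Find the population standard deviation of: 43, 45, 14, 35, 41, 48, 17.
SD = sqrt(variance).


Mean = 34.7143
Variance = 161.9184
SD = sqrt(161.9184) = 12.7247

SD = 12.7247


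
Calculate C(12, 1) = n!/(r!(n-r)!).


C(12,1) = 12!/(1! × 11!)
= 479001600/(1 × 39916800)
= 12

C(12,1) = 12


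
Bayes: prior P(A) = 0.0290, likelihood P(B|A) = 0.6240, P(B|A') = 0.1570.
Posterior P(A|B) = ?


P(B) = P(B|A)*P(A) + P(B|A')*P(A')
= 0.6240*0.0290 + 0.1570*0.9710
= 0.018096 + 0.152447 = 0.170543
P(A|B) = 0.018096/0.170543 = 0.1061

P(A|B) = 0.1061


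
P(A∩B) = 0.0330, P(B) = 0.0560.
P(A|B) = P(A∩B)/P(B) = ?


P(A|B) = 0.0330/0.0560 = 0.5893

P(A|B) = 0.5893


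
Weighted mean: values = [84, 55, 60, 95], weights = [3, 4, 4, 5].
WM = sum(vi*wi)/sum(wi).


Numerator = 84*3 + 55*4 + 60*4 + 95*5 = 1187
Denominator = 3 + 4 + 4 + 5 = 16
WM = 1187/16 = 74.1875

WM = 74.1875


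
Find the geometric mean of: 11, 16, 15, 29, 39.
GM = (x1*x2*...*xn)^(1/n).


Product = 11 × 16 × 15 × 29 × 39 = 2985840
GM = 2985840^(1/5) = 19.7248

GM = 19.7248


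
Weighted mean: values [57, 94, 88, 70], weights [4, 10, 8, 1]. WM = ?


Numerator = 57*4 + 94*10 + 88*8 + 70*1 = 1942
Denominator = 4 + 10 + 8 + 1 = 23
WM = 1942/23 = 84.4348

WM = 84.4348


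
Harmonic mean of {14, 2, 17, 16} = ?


Sum of reciprocals = 1/14 + 1/2 + 1/17 + 1/16 = 0.692752
HM = 4/0.692752 = 5.7741

HM = 5.7741


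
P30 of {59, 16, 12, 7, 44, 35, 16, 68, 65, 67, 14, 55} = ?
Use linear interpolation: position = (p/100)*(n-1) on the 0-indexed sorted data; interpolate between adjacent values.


Sorted: 7, 12, 14, 16, 16, 35, 44, 55, 59, 65, 67, 68
n = 12
Index = 30/100 * 11 = 3.3000
Lower = data[3] = 16, Upper = data[4] = 16
P30 = 16 + 0.3000*(0) = 16.0000

P30 = 16.0000


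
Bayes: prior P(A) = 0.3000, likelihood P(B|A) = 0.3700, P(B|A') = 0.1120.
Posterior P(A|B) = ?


P(B) = P(B|A)*P(A) + P(B|A')*P(A')
= 0.3700*0.3000 + 0.1120*0.7000
= 0.111000 + 0.078400 = 0.189400
P(A|B) = 0.111000/0.189400 = 0.5861

P(A|B) = 0.5861


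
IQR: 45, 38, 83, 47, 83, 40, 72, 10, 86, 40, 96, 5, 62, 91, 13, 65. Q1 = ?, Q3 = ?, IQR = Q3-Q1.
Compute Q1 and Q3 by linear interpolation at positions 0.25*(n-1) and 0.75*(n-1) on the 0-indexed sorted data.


Sorted: 5, 10, 13, 38, 40, 40, 45, 47, 62, 65, 72, 83, 83, 86, 91, 96
Q1 (25th %ile) = 39.5000
Q3 (75th %ile) = 83.0000
IQR = 83.0000 - 39.5000 = 43.5000

IQR = 43.5000


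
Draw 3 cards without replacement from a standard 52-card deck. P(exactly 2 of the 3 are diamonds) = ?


Hypergeometric: P(X=2) = C(13,2)·C(39,1) / C(52,3)
= 78 × 39 / 22100
= 3042/22100 = 0.1376

P = 0.1376


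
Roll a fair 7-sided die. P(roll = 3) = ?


Favorable outcomes (roll = 3): 1
Total outcomes = 7
P = 1/7 = 0.1429

P = 0.1429


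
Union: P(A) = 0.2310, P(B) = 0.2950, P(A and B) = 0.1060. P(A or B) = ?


P(A∪B) = 0.2310 + 0.2950 - 0.1060
= 0.5260 - 0.1060
= 0.4200

P(A∪B) = 0.4200


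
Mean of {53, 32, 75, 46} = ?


Sum = 53 + 32 + 75 + 46 = 206
n = 4
Mean = 206/4 = 51.5000

Mean = 51.5000


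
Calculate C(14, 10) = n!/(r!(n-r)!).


C(14,10) = 14!/(10! × 4!)
= 87178291200/(3628800 × 24)
= 1001

C(14,10) = 1001


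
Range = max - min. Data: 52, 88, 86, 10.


Max = 88, Min = 10
Range = 88 - 10 = 78

Range = 78


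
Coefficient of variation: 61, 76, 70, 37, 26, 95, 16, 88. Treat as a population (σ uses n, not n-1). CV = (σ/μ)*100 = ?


Mean = 58.6250
SD = 27.3219
CV = (27.3219/58.6250)*100 = 46.6045%

CV = 46.6045%


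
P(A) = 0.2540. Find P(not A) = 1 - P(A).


P(not A) = 1 - 0.2540 = 0.7460

P(not A) = 0.7460


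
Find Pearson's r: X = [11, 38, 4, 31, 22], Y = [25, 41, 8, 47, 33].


Mean X = 21.2000, Mean Y = 30.8000
SD X = 12.480385, SD Y = 13.600000
Cov = 156.640000
r = 156.640000/(12.480385*13.600000) = 0.9229

r = 0.9229


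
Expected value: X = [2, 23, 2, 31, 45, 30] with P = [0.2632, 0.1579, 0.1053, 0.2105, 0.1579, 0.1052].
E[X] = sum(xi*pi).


E[X] = 2*0.2632 + 23*0.1579 + 2*0.1053 + 31*0.2105 + 45*0.1579 + 30*0.1052
= 0.5264 + 3.6317 + 0.2106 + 6.5255 + 7.1055 + 3.1560
= 21.1557

E[X] = 21.1557


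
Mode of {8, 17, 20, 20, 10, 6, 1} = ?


Frequencies: 1:1, 6:1, 8:1, 10:1, 17:1, 20:2
Max frequency = 2
Mode = 20

Mode = 20


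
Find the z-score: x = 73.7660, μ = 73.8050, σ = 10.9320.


z = (73.7660 - 73.8050)/10.9320
= -0.0390/10.9320
= -0.0036

z = -0.0036


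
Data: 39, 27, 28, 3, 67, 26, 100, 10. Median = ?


Sorted: 3, 10, 26, 27, 28, 39, 67, 100
n = 8 (even)
Middle values: 27 and 28
Median = (27+28)/2 = 27.5000

Median = 27.5000


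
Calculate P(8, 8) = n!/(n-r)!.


P(8,8) = 8!/0!
= 40320/1
= 40320

P(8,8) = 40320


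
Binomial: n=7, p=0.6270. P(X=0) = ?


C(7,0) = 1
p^0 = 1.000000
(1-p)^7 = 0.001005
P = 1 * 1.000000 * 0.001005 = 0.0010

P(X=0) = 0.0010


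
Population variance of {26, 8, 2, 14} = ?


Mean = 12.5000
Squared deviations: 182.2500, 20.2500, 110.2500, 2.2500
Sum = 315.0000
Variance = 315.0000/4 = 78.7500

Variance = 78.7500


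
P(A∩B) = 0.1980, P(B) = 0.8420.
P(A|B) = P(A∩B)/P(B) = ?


P(A|B) = 0.1980/0.8420 = 0.2352

P(A|B) = 0.2352


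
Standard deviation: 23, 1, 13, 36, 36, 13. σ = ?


Mean = 20.3333
Variance = 163.2222
SD = sqrt(163.2222) = 12.7758

SD = 12.7758


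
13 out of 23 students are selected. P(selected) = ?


P = 13/23 = 0.5652

P = 0.5652


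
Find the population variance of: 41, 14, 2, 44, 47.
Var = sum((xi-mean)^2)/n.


Mean = 29.6000
Squared deviations: 129.9600, 243.3600, 761.7600, 207.3600, 302.7600
Sum = 1645.2000
Variance = 1645.2000/5 = 329.0400

Variance = 329.0400


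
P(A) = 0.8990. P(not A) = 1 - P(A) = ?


P(not A) = 1 - 0.8990 = 0.1010

P(not A) = 0.1010


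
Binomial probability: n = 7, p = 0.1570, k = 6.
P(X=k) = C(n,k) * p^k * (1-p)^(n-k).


C(7,6) = 7
p^6 = 1.497607e-05
(1-p)^1 = 0.843000
P = 7 * 1.497607e-05 * 0.843000 = 8.8374e-05

P(X=6) = 8.8374e-05


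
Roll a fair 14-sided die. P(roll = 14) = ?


Favorable outcomes (roll = 14): 1
Total outcomes = 14
P = 1/14 = 0.0714

P = 0.0714


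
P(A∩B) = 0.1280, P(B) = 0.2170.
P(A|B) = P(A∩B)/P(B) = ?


P(A|B) = 0.1280/0.2170 = 0.5899

P(A|B) = 0.5899


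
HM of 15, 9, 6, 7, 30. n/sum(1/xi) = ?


Sum of reciprocals = 1/15 + 1/9 + 1/6 + 1/7 + 1/30 = 0.520635
HM = 5/0.520635 = 9.6037

HM = 9.6037


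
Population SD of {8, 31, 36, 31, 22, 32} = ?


Mean = 26.6667
Variance = 87.2222
SD = sqrt(87.2222) = 9.3393

SD = 9.3393


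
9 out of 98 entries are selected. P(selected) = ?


P = 9/98 = 0.0918

P = 0.0918


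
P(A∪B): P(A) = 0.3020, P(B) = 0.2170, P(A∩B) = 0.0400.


P(A∪B) = 0.3020 + 0.2170 - 0.0400
= 0.5190 - 0.0400
= 0.4790

P(A∪B) = 0.4790


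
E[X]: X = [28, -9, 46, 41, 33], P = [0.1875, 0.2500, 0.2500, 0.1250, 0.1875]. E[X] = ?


E[X] = 28*0.1875 - 9*0.2500 + 46*0.2500 + 41*0.1250 + 33*0.1875
= 5.2500 - 2.2500 + 11.5000 + 5.1250 + 6.1875
= 25.8125

E[X] = 25.8125


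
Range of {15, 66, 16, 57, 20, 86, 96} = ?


Max = 96, Min = 15
Range = 96 - 15 = 81

Range = 81


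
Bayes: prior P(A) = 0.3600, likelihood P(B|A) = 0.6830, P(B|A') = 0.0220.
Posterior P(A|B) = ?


P(B) = P(B|A)*P(A) + P(B|A')*P(A')
= 0.6830*0.3600 + 0.0220*0.6400
= 0.245880 + 0.014080 = 0.259960
P(A|B) = 0.245880/0.259960 = 0.9458

P(A|B) = 0.9458


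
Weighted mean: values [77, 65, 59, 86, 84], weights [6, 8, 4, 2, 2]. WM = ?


Numerator = 77*6 + 65*8 + 59*4 + 86*2 + 84*2 = 1558
Denominator = 6 + 8 + 4 + 2 + 2 = 22
WM = 1558/22 = 70.8182

WM = 70.8182


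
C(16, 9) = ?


C(16,9) = 16!/(9! × 7!)
= 20922789888000/(362880 × 5040)
= 11440

C(16,9) = 11440


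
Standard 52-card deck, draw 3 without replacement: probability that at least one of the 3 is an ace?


P(at least one) = 1 - P(none)
P(none) = (48/52) × (47/51) × (46/50) = 0.782624
P(at least one) = 1 - 0.782624 = 0.2174

P = 0.2174


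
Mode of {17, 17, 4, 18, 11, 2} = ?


Frequencies: 2:1, 4:1, 11:1, 17:2, 18:1
Max frequency = 2
Mode = 17

Mode = 17


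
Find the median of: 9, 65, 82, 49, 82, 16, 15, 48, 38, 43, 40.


Sorted: 9, 15, 16, 38, 40, 43, 48, 49, 65, 82, 82
n = 11 (odd)
Middle value = 43

Median = 43


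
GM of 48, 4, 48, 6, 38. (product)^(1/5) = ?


Product = 48 × 4 × 48 × 6 × 38 = 2101248
GM = 2101248^(1/5) = 18.3863

GM = 18.3863


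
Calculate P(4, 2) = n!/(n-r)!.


P(4,2) = 4!/2!
= 24/2
= 12

P(4,2) = 12


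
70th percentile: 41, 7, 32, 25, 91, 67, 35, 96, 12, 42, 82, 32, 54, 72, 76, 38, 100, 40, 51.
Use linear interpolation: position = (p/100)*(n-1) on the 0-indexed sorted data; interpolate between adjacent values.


Sorted: 7, 12, 25, 32, 32, 35, 38, 40, 41, 42, 51, 54, 67, 72, 76, 82, 91, 96, 100
n = 19
Index = 70/100 * 18 = 12.6000
Lower = data[12] = 67, Upper = data[13] = 72
P70 = 67 + 0.6000*(5) = 70.0000

P70 = 70.0000


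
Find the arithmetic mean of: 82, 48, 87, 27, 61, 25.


Sum = 82 + 48 + 87 + 27 + 61 + 25 = 330
n = 6
Mean = 330/6 = 55.0000

Mean = 55.0000


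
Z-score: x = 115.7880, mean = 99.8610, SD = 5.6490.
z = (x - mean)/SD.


z = (115.7880 - 99.8610)/5.6490
= 15.9270/5.6490
= 2.8194

z = 2.8194


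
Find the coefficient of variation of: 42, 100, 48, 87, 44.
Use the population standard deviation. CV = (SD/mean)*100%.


Mean = 64.2000
SD = 24.3508
CV = (24.3508/64.2000)*100 = 37.9295%

CV = 37.9295%


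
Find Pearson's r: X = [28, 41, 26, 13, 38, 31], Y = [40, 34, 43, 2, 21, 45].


Mean X = 29.5000, Mean Y = 30.8333
SD X = 9.069179, SD Y = 15.115298
Cov = 65.583333
r = 65.583333/(9.069179*15.115298) = 0.4784

r = 0.4784


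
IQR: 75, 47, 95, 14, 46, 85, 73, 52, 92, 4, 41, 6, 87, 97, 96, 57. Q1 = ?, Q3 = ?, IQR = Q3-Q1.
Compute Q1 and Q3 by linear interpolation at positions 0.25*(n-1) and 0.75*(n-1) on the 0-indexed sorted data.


Sorted: 4, 6, 14, 41, 46, 47, 52, 57, 73, 75, 85, 87, 92, 95, 96, 97
Q1 (25th %ile) = 44.7500
Q3 (75th %ile) = 88.2500
IQR = 88.2500 - 44.7500 = 43.5000

IQR = 43.5000


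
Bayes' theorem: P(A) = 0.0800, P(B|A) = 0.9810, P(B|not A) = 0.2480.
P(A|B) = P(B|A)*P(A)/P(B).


P(B) = P(B|A)*P(A) + P(B|A')*P(A')
= 0.9810*0.0800 + 0.2480*0.9200
= 0.078480 + 0.228160 = 0.306640
P(A|B) = 0.078480/0.306640 = 0.2559

P(A|B) = 0.2559


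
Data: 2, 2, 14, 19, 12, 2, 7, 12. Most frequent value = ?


Frequencies: 2:3, 7:1, 12:2, 14:1, 19:1
Max frequency = 3
Mode = 2

Mode = 2


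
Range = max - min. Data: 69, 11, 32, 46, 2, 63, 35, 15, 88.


Max = 88, Min = 2
Range = 88 - 2 = 86

Range = 86


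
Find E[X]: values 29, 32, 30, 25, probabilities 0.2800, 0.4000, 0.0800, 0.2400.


E[X] = 29*0.2800 + 32*0.4000 + 30*0.0800 + 25*0.2400
= 8.1200 + 12.8000 + 2.4000 + 6.0000
= 29.3200

E[X] = 29.3200


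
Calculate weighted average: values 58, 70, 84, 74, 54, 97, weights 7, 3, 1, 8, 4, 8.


Numerator = 58*7 + 70*3 + 84*1 + 74*8 + 54*4 + 97*8 = 2284
Denominator = 7 + 3 + 1 + 8 + 4 + 8 = 31
WM = 2284/31 = 73.6774

WM = 73.6774


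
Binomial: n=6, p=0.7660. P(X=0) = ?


C(6,0) = 1
p^0 = 1.000000
(1-p)^6 = 0.000164
P = 1 * 1.000000 * 0.000164 = 0.0002

P(X=0) = 0.0002


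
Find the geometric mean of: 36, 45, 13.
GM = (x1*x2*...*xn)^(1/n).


Product = 36 × 45 × 13 = 21060
GM = 21060^(1/3) = 27.6155

GM = 27.6155


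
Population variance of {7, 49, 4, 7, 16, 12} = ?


Mean = 15.8333
Squared deviations: 78.0278, 1100.0278, 140.0278, 78.0278, 0.0278, 14.6944
Sum = 1410.8333
Variance = 1410.8333/6 = 235.1389

Variance = 235.1389


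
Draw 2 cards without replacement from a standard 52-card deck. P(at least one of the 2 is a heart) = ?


P(at least one) = 1 - P(none)
P(none) = (39/52) × (38/51) = 0.558824
P(at least one) = 1 - 0.558824 = 0.4412

P = 0.4412


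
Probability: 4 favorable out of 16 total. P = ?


P = 4/16 = 0.2500

P = 0.2500


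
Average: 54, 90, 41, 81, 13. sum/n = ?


Sum = 54 + 90 + 41 + 81 + 13 = 279
n = 5
Mean = 279/5 = 55.8000

Mean = 55.8000


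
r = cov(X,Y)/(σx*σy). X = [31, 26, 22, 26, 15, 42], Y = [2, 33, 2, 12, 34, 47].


Mean X = 27.0000, Mean Y = 21.6667
SD X = 8.286535, SD Y = 17.269112
Cov = 41.666667
r = 41.666667/(8.286535*17.269112) = 0.2912

r = 0.2912


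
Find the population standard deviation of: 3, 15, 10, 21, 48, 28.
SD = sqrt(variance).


Mean = 20.8333
Variance = 209.8056
SD = sqrt(209.8056) = 14.4847

SD = 14.4847


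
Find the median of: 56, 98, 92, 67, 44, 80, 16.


Sorted: 16, 44, 56, 67, 80, 92, 98
n = 7 (odd)
Middle value = 67

Median = 67


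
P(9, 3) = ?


P(9,3) = 9!/6!
= 362880/720
= 504

P(9,3) = 504


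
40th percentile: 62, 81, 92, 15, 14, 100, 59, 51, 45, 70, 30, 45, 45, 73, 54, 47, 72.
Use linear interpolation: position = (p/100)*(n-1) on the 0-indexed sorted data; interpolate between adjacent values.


Sorted: 14, 15, 30, 45, 45, 45, 47, 51, 54, 59, 62, 70, 72, 73, 81, 92, 100
n = 17
Index = 40/100 * 16 = 6.4000
Lower = data[6] = 47, Upper = data[7] = 51
P40 = 47 + 0.4000*(4) = 48.6000

P40 = 48.6000


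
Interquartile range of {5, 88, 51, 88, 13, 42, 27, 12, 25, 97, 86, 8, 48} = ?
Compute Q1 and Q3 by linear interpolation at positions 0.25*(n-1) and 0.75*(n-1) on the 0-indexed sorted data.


Sorted: 5, 8, 12, 13, 25, 27, 42, 48, 51, 86, 88, 88, 97
Q1 (25th %ile) = 13.0000
Q3 (75th %ile) = 86.0000
IQR = 86.0000 - 13.0000 = 73.0000

IQR = 73.0000


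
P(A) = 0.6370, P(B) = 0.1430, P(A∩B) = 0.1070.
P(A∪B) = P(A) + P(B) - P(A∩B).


P(A∪B) = 0.6370 + 0.1430 - 0.1070
= 0.7800 - 0.1070
= 0.6730

P(A∪B) = 0.6730


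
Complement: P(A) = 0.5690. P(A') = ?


P(not A) = 1 - 0.5690 = 0.4310

P(not A) = 0.4310


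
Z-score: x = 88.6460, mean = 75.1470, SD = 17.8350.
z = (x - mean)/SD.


z = (88.6460 - 75.1470)/17.8350
= 13.4990/17.8350
= 0.7569

z = 0.7569


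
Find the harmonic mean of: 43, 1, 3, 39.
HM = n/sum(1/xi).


Sum of reciprocals = 1/43 + 1/1 + 1/3 + 1/39 = 1.382230
HM = 4/1.382230 = 2.8939

HM = 2.8939


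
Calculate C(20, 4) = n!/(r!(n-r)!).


C(20,4) = 20!/(4! × 16!)
= 2432902008176640000/(24 × 20922789888000)
= 4845

C(20,4) = 4845


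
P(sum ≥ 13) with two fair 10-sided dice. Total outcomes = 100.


Total outcomes = 10×10 = 100
Favorable (sum ≥ 13): 36
P = 36/100 = 0.3600

P = 0.3600


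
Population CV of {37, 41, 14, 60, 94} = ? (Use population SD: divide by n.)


Mean = 49.2000
SD = 26.7537
CV = (26.7537/49.2000)*100 = 54.3774%

CV = 54.3774%


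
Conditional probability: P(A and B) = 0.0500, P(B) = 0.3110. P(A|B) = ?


P(A|B) = 0.0500/0.3110 = 0.1608

P(A|B) = 0.1608


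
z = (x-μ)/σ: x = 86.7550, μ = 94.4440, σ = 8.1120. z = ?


z = (86.7550 - 94.4440)/8.1120
= -7.6890/8.1120
= -0.9479

z = -0.9479


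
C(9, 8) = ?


C(9,8) = 9!/(8! × 1!)
= 362880/(40320 × 1)
= 9

C(9,8) = 9


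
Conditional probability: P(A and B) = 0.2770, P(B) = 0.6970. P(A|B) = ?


P(A|B) = 0.2770/0.6970 = 0.3974

P(A|B) = 0.3974


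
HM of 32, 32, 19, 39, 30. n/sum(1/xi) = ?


Sum of reciprocals = 1/32 + 1/32 + 1/19 + 1/39 + 1/30 = 0.174106
HM = 5/0.174106 = 28.7181

HM = 28.7181


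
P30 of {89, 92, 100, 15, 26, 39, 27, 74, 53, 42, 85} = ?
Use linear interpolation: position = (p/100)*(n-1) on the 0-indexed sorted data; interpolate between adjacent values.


Sorted: 15, 26, 27, 39, 42, 53, 74, 85, 89, 92, 100
n = 11
Index = 30/100 * 10 = 3.0000
Lower = data[3] = 39, Upper = data[4] = 42
P30 = 39 + 0*(3) = 39.0000

P30 = 39.0000


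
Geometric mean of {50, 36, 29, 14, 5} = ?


Product = 50 × 36 × 29 × 14 × 5 = 3654000
GM = 3654000^(1/5) = 20.5378

GM = 20.5378


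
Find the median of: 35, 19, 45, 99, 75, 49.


Sorted: 19, 35, 45, 49, 75, 99
n = 6 (even)
Middle values: 45 and 49
Median = (45+49)/2 = 47.0000

Median = 47.0000


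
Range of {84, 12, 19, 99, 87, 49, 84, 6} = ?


Max = 99, Min = 6
Range = 99 - 6 = 93

Range = 93


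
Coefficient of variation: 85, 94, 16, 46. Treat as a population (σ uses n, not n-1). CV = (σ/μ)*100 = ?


Mean = 60.2500
SD = 31.2760
CV = (31.2760/60.2500)*100 = 51.9104%

CV = 51.9104%


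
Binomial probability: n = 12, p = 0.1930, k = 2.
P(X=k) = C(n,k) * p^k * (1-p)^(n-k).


C(12,2) = 66
p^2 = 0.037249
(1-p)^10 = 0.117148
P = 66 * 0.037249 * 0.117148 = 0.2880

P(X=2) = 0.2880


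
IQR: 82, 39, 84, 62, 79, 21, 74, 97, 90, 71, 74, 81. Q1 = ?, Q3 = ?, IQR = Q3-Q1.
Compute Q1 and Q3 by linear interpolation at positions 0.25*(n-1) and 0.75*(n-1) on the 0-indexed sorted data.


Sorted: 21, 39, 62, 71, 74, 74, 79, 81, 82, 84, 90, 97
Q1 (25th %ile) = 68.7500
Q3 (75th %ile) = 82.5000
IQR = 82.5000 - 68.7500 = 13.7500

IQR = 13.7500


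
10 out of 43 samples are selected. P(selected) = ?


P = 10/43 = 0.2326

P = 0.2326


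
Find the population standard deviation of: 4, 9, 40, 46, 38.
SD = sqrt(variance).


Mean = 27.4000
Variance = 300.6400
SD = sqrt(300.6400) = 17.3390

SD = 17.3390


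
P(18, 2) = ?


P(18,2) = 18!/16!
= 6402373705728000/20922789888000
= 306

P(18,2) = 306


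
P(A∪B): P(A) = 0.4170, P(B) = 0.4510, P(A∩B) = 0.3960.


P(A∪B) = 0.4170 + 0.4510 - 0.3960
= 0.8680 - 0.3960
= 0.4720

P(A∪B) = 0.4720


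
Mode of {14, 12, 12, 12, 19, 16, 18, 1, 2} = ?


Frequencies: 1:1, 2:1, 12:3, 14:1, 16:1, 18:1, 19:1
Max frequency = 3
Mode = 12

Mode = 12


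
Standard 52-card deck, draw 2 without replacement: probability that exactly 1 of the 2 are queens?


Hypergeometric: P(X=1) = C(4,1)·C(48,1) / C(52,2)
= 4 × 48 / 1326
= 192/1326 = 0.1448

P = 0.1448


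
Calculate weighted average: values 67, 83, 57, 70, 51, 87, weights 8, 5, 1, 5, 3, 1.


Numerator = 67*8 + 83*5 + 57*1 + 70*5 + 51*3 + 87*1 = 1598
Denominator = 8 + 5 + 1 + 5 + 3 + 1 = 23
WM = 1598/23 = 69.4783

WM = 69.4783


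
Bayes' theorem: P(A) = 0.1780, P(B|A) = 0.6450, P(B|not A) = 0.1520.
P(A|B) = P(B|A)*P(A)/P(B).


P(B) = P(B|A)*P(A) + P(B|A')*P(A')
= 0.6450*0.1780 + 0.1520*0.8220
= 0.114810 + 0.124944 = 0.239754
P(A|B) = 0.114810/0.239754 = 0.4789

P(A|B) = 0.4789


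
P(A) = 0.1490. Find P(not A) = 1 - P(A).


P(not A) = 1 - 0.1490 = 0.8510

P(not A) = 0.8510


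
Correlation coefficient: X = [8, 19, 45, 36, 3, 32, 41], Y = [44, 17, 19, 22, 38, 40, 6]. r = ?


Mean X = 26.2857, Mean Y = 26.5714
SD X = 15.228866, SD Y = 13.135091
Cov = -132.448980
r = -132.448980/(15.228866*13.135091) = -0.6621

r = -0.6621


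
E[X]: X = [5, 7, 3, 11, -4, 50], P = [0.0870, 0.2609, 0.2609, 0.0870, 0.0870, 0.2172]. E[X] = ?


E[X] = 5*0.0870 + 7*0.2609 + 3*0.2609 + 11*0.0870 - 4*0.0870 + 50*0.2172
= 0.4350 + 1.8263 + 0.7827 + 0.9570 - 0.3480 + 10.8600
= 14.5130

E[X] = 14.5130


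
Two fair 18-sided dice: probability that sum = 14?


Total outcomes = 18×18 = 324
Favorable (sum = 14): 13
P = 13/324 = 0.0401

P = 0.0401


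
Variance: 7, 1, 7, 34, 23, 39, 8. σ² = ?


Mean = 17.0000
Squared deviations: 100.0000, 256.0000, 100.0000, 289.0000, 36.0000, 484.0000, 81.0000
Sum = 1346.0000
Variance = 1346.0000/7 = 192.2857

Variance = 192.2857


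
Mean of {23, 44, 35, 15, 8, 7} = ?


Sum = 23 + 44 + 35 + 15 + 8 + 7 = 132
n = 6
Mean = 132/6 = 22.0000

Mean = 22.0000


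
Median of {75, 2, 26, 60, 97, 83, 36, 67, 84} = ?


Sorted: 2, 26, 36, 60, 67, 75, 83, 84, 97
n = 9 (odd)
Middle value = 67

Median = 67


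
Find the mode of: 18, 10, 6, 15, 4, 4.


Frequencies: 4:2, 6:1, 10:1, 15:1, 18:1
Max frequency = 2
Mode = 4

Mode = 4


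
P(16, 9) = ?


P(16,9) = 16!/7!
= 20922789888000/5040
= 4151347200

P(16,9) = 4151347200


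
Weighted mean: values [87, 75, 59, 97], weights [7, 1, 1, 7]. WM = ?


Numerator = 87*7 + 75*1 + 59*1 + 97*7 = 1422
Denominator = 7 + 1 + 1 + 7 = 16
WM = 1422/16 = 88.8750

WM = 88.8750


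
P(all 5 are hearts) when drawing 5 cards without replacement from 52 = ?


P(all hearts) = (13/52) × (12/51) × (11/50) × (10/49) × (9/48)
= 0.0005

P = 0.0005


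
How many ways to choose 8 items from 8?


C(8,8) = 8!/(8! × 0!)
= 40320/(40320 × 1)
= 1

C(8,8) = 1


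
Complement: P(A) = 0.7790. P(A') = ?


P(not A) = 1 - 0.7790 = 0.2210

P(not A) = 0.2210


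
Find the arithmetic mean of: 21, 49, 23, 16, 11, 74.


Sum = 21 + 49 + 23 + 16 + 11 + 74 = 194
n = 6
Mean = 194/6 = 32.3333

Mean = 32.3333


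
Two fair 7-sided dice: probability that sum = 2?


Total outcomes = 7×7 = 49
Favorable (sum = 2): 1
P = 1/49 = 0.0204

P = 0.0204


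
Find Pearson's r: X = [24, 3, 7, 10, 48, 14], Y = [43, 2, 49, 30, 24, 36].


Mean X = 17.6667, Mean Y = 30.6667
SD X = 15.062831, SD Y = 15.184056
Cov = 14.388889
r = 14.388889/(15.062831*15.184056) = 0.0629

r = 0.0629


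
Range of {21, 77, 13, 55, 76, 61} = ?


Max = 77, Min = 13
Range = 77 - 13 = 64

Range = 64


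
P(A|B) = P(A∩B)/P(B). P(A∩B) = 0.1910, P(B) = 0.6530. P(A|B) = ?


P(A|B) = 0.1910/0.6530 = 0.2925

P(A|B) = 0.2925


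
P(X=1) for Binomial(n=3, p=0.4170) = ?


C(3,1) = 3
p^1 = 0.417000
(1-p)^2 = 0.339889
P = 3 * 0.417000 * 0.339889 = 0.4252

P(X=1) = 0.4252


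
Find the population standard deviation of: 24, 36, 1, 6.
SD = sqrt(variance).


Mean = 16.7500
Variance = 196.6875
SD = sqrt(196.6875) = 14.0245

SD = 14.0245


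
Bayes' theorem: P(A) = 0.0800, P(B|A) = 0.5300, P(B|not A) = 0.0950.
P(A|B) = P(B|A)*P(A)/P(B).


P(B) = P(B|A)*P(A) + P(B|A')*P(A')
= 0.5300*0.0800 + 0.0950*0.9200
= 0.042400 + 0.087400 = 0.129800
P(A|B) = 0.042400/0.129800 = 0.3267

P(A|B) = 0.3267


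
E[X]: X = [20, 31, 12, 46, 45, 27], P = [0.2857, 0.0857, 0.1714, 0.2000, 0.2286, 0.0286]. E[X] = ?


E[X] = 20*0.2857 + 31*0.0857 + 12*0.1714 + 46*0.2000 + 45*0.2286 + 27*0.0286
= 5.7140 + 2.6567 + 2.0568 + 9.2000 + 10.2870 + 0.7722
= 30.6867

E[X] = 30.6867


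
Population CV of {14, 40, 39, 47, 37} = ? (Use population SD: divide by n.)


Mean = 35.4000
SD = 11.2178
CV = (11.2178/35.4000)*100 = 31.6888%

CV = 31.6888%


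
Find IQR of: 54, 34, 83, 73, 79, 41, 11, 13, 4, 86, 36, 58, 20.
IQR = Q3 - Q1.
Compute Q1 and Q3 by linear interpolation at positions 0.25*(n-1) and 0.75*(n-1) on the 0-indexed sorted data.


Sorted: 4, 11, 13, 20, 34, 36, 41, 54, 58, 73, 79, 83, 86
Q1 (25th %ile) = 20.0000
Q3 (75th %ile) = 73.0000
IQR = 73.0000 - 20.0000 = 53.0000

IQR = 53.0000


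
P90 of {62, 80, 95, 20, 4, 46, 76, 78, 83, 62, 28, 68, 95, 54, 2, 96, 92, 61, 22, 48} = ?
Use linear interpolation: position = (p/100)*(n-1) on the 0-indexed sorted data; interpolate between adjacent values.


Sorted: 2, 4, 20, 22, 28, 46, 48, 54, 61, 62, 62, 68, 76, 78, 80, 83, 92, 95, 95, 96
n = 20
Index = 90/100 * 19 = 17.1000
Lower = data[17] = 95, Upper = data[18] = 95
P90 = 95 + 0.1000*(0) = 95.0000

P90 = 95.0000


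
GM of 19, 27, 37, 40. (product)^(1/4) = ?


Product = 19 × 27 × 37 × 40 = 759240
GM = 759240^(1/4) = 29.5185

GM = 29.5185


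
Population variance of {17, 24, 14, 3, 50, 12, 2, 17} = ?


Mean = 17.3750
Squared deviations: 0.1406, 43.8906, 11.3906, 206.6406, 1064.3906, 28.8906, 236.3906, 0.1406
Sum = 1591.8750
Variance = 1591.8750/8 = 198.9844

Variance = 198.9844


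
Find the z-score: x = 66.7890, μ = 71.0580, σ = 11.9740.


z = (66.7890 - 71.0580)/11.9740
= -4.2690/11.9740
= -0.3565

z = -0.3565


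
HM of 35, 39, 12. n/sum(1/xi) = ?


Sum of reciprocals = 1/35 + 1/39 + 1/12 = 0.137546
HM = 3/0.137546 = 21.8109

HM = 21.8109


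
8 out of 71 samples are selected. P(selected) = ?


P = 8/71 = 0.1127

P = 0.1127


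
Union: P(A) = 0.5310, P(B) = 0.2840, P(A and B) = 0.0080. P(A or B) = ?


P(A∪B) = 0.5310 + 0.2840 - 0.0080
= 0.8150 - 0.0080
= 0.8070

P(A∪B) = 0.8070


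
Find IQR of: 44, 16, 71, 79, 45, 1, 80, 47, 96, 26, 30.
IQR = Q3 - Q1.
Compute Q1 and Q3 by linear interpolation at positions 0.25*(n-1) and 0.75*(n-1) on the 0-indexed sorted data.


Sorted: 1, 16, 26, 30, 44, 45, 47, 71, 79, 80, 96
Q1 (25th %ile) = 28.0000
Q3 (75th %ile) = 75.0000
IQR = 75.0000 - 28.0000 = 47.0000

IQR = 47.0000


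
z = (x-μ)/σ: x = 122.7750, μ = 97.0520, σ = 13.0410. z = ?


z = (122.7750 - 97.0520)/13.0410
= 25.7230/13.0410
= 1.9725

z = 1.9725


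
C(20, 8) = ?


C(20,8) = 20!/(8! × 12!)
= 2432902008176640000/(40320 × 479001600)
= 125970

C(20,8) = 125970


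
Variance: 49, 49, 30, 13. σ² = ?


Mean = 35.2500
Squared deviations: 189.0625, 189.0625, 27.5625, 495.0625
Sum = 900.7500
Variance = 900.7500/4 = 225.1875

Variance = 225.1875


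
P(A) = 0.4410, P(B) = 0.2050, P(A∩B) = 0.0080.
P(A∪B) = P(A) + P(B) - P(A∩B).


P(A∪B) = 0.4410 + 0.2050 - 0.0080
= 0.6460 - 0.0080
= 0.6380

P(A∪B) = 0.6380


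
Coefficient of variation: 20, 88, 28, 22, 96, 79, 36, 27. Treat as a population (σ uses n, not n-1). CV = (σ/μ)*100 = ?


Mean = 49.5000
SD = 30.1911
CV = (30.1911/49.5000)*100 = 60.9920%

CV = 60.9920%


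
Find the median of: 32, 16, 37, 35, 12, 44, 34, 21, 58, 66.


Sorted: 12, 16, 21, 32, 34, 35, 37, 44, 58, 66
n = 10 (even)
Middle values: 34 and 35
Median = (34+35)/2 = 34.5000

Median = 34.5000


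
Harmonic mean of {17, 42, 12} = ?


Sum of reciprocals = 1/17 + 1/42 + 1/12 = 0.165966
HM = 3/0.165966 = 18.0759

HM = 18.0759


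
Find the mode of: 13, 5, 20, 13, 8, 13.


Frequencies: 5:1, 8:1, 13:3, 20:1
Max frequency = 3
Mode = 13

Mode = 13


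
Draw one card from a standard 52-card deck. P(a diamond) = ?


13 diamonds in 52 cards
P = 13/52 = 0.2500

P = 0.2500


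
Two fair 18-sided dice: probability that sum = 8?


Total outcomes = 18×18 = 324
Favorable (sum = 8): 7
P = 7/324 = 0.0216

P = 0.0216


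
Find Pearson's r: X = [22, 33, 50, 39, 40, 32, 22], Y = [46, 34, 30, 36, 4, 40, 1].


Mean X = 34.0000, Mean Y = 27.2857
SD X = 9.335034, SD Y = 16.359482
Cov = 0.857143
r = 0.857143/(9.335034*16.359482) = 0.0056

r = 0.0056


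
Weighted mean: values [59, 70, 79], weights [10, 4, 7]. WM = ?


Numerator = 59*10 + 70*4 + 79*7 = 1423
Denominator = 10 + 4 + 7 = 21
WM = 1423/21 = 67.7619

WM = 67.7619


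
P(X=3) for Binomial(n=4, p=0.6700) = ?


C(4,3) = 4
p^3 = 0.300763
(1-p)^1 = 0.330000
P = 4 * 0.300763 * 0.330000 = 0.3970

P(X=3) = 0.3970


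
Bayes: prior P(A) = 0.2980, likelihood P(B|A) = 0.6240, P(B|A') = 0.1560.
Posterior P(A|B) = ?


P(B) = P(B|A)*P(A) + P(B|A')*P(A')
= 0.6240*0.2980 + 0.1560*0.7020
= 0.185952 + 0.109512 = 0.295464
P(A|B) = 0.185952/0.295464 = 0.6294

P(A|B) = 0.6294


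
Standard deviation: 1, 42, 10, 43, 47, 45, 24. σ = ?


Mean = 30.2857
Variance = 300.4898
SD = sqrt(300.4898) = 17.3346

SD = 17.3346


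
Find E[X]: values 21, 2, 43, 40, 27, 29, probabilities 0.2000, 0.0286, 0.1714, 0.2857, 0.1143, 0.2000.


E[X] = 21*0.2000 + 2*0.0286 + 43*0.1714 + 40*0.2857 + 27*0.1143 + 29*0.2000
= 4.2000 + 0.0572 + 7.3702 + 11.4280 + 3.0861 + 5.8000
= 31.9415

E[X] = 31.9415


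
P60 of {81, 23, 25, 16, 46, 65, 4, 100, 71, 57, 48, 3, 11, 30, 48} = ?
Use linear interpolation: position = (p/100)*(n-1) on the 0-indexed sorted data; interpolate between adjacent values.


Sorted: 3, 4, 11, 16, 23, 25, 30, 46, 48, 48, 57, 65, 71, 81, 100
n = 15
Index = 60/100 * 14 = 8.4000
Lower = data[8] = 48, Upper = data[9] = 48
P60 = 48 + 0.4000*(0) = 48.0000

P60 = 48.0000


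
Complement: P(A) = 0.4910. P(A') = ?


P(not A) = 1 - 0.4910 = 0.5090

P(not A) = 0.5090


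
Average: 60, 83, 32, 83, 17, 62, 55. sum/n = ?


Sum = 60 + 83 + 32 + 83 + 17 + 62 + 55 = 392
n = 7
Mean = 392/7 = 56.0000

Mean = 56.0000


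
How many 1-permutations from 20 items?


P(20,1) = 20!/19!
= 2432902008176640000/121645100408832000
= 20

P(20,1) = 20


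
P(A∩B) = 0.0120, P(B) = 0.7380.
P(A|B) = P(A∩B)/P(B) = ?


P(A|B) = 0.0120/0.7380 = 0.0163

P(A|B) = 0.0163


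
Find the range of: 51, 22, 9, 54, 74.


Max = 74, Min = 9
Range = 74 - 9 = 65

Range = 65


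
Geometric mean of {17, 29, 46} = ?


Product = 17 × 29 × 46 = 22678
GM = 22678^(1/3) = 28.3053

GM = 28.3053


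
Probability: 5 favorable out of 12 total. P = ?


P = 5/12 = 0.4167

P = 0.4167


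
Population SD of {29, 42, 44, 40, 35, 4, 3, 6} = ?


Mean = 25.3750
Variance = 284.4844
SD = sqrt(284.4844) = 16.8667

SD = 16.8667


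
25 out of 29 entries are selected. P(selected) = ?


P = 25/29 = 0.8621

P = 0.8621


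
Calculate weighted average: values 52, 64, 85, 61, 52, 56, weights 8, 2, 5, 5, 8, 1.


Numerator = 52*8 + 64*2 + 85*5 + 61*5 + 52*8 + 56*1 = 1746
Denominator = 8 + 2 + 5 + 5 + 8 + 1 = 29
WM = 1746/29 = 60.2069

WM = 60.2069


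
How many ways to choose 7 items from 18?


C(18,7) = 18!/(7! × 11!)
= 6402373705728000/(5040 × 39916800)
= 31824

C(18,7) = 31824


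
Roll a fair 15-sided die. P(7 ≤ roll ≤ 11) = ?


Favorable outcomes (7 ≤ roll ≤ 11): 5
Total outcomes = 15
P = 5/15 = 0.3333

P = 0.3333


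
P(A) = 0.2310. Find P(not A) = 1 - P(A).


P(not A) = 1 - 0.2310 = 0.7690

P(not A) = 0.7690


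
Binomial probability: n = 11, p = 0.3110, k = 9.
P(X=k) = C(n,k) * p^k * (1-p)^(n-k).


C(11,9) = 55
p^9 = 2.721720e-05
(1-p)^2 = 0.474721
P = 55 * 2.721720e-05 * 0.474721 = 0.0007

P(X=9) = 0.0007


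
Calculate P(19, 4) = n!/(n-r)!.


P(19,4) = 19!/15!
= 121645100408832000/1307674368000
= 93024

P(19,4) = 93024


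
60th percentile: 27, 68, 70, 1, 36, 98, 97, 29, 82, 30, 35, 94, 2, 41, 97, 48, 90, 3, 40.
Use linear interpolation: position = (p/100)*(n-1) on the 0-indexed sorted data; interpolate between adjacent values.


Sorted: 1, 2, 3, 27, 29, 30, 35, 36, 40, 41, 48, 68, 70, 82, 90, 94, 97, 97, 98
n = 19
Index = 60/100 * 18 = 10.8000
Lower = data[10] = 48, Upper = data[11] = 68
P60 = 48 + 0.8000*(20) = 64.0000

P60 = 64.0000


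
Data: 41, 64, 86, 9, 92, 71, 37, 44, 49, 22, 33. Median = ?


Sorted: 9, 22, 33, 37, 41, 44, 49, 64, 71, 86, 92
n = 11 (odd)
Middle value = 44

Median = 44


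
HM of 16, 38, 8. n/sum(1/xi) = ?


Sum of reciprocals = 1/16 + 1/38 + 1/8 = 0.213816
HM = 3/0.213816 = 14.0308

HM = 14.0308


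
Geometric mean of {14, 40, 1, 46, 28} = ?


Product = 14 × 40 × 1 × 46 × 28 = 721280
GM = 721280^(1/5) = 14.8464

GM = 14.8464


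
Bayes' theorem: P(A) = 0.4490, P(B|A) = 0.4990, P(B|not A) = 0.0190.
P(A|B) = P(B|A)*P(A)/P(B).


P(B) = P(B|A)*P(A) + P(B|A')*P(A')
= 0.4990*0.4490 + 0.0190*0.5510
= 0.224051 + 0.010469 = 0.234520
P(A|B) = 0.224051/0.234520 = 0.9554

P(A|B) = 0.9554


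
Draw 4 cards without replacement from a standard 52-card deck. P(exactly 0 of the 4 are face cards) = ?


Hypergeometric: P(X=0) = C(12,0)·C(40,4) / C(52,4)
= 1 × 91390 / 270725
= 91390/270725 = 0.3376

P = 0.3376


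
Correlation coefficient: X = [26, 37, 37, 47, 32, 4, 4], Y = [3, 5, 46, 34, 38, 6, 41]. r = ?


Mean X = 26.7143, Mean Y = 24.7143
SD X = 15.507733, SD Y = 17.693536
Cov = 49.346939
r = 49.346939/(15.507733*17.693536) = 0.1798

r = 0.1798


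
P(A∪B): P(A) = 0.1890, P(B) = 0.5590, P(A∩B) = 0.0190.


P(A∪B) = 0.1890 + 0.5590 - 0.0190
= 0.7480 - 0.0190
= 0.7290

P(A∪B) = 0.7290


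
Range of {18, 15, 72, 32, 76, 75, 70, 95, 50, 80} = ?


Max = 95, Min = 15
Range = 95 - 15 = 80

Range = 80


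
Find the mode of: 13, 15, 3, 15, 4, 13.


Frequencies: 3:1, 4:1, 13:2, 15:2
Max frequency = 2
Mode = 13, 15

Mode = 13, 15


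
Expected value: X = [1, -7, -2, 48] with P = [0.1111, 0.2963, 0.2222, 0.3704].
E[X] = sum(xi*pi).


E[X] = 1*0.1111 - 7*0.2963 - 2*0.2222 + 48*0.3704
= 0.1111 - 2.0741 - 0.4444 + 17.7792
= 15.3718

E[X] = 15.3718


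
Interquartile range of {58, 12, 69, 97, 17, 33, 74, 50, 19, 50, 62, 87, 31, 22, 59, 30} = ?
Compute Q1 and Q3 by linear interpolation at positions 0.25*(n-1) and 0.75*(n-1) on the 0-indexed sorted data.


Sorted: 12, 17, 19, 22, 30, 31, 33, 50, 50, 58, 59, 62, 69, 74, 87, 97
Q1 (25th %ile) = 28.0000
Q3 (75th %ile) = 63.7500
IQR = 63.7500 - 28.0000 = 35.7500

IQR = 35.7500


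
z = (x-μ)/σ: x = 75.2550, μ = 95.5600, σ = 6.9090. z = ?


z = (75.2550 - 95.5600)/6.9090
= -20.3050/6.9090
= -2.9389

z = -2.9389


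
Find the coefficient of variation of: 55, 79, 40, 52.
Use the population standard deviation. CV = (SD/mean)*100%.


Mean = 56.5000
SD = 14.1510
CV = (14.1510/56.5000)*100 = 25.0460%

CV = 25.0460%


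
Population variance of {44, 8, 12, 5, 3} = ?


Mean = 14.4000
Squared deviations: 876.1600, 40.9600, 5.7600, 88.3600, 129.9600
Sum = 1141.2000
Variance = 1141.2000/5 = 228.2400

Variance = 228.2400


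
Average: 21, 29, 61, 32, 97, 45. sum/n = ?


Sum = 21 + 29 + 61 + 32 + 97 + 45 = 285
n = 6
Mean = 285/6 = 47.5000

Mean = 47.5000


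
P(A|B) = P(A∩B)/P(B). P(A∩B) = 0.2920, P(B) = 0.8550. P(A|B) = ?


P(A|B) = 0.2920/0.8550 = 0.3415

P(A|B) = 0.3415


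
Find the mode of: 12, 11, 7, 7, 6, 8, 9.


Frequencies: 6:1, 7:2, 8:1, 9:1, 11:1, 12:1
Max frequency = 2
Mode = 7

Mode = 7


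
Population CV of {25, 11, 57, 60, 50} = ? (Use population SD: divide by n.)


Mean = 40.6000
SD = 19.2520
CV = (19.2520/40.6000)*100 = 47.4188%

CV = 47.4188%


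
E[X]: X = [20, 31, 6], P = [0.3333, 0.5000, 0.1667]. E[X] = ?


E[X] = 20*0.3333 + 31*0.5000 + 6*0.1667
= 6.6660 + 15.5000 + 1.0002
= 23.1662

E[X] = 23.1662


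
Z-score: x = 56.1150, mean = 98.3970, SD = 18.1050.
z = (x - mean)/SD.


z = (56.1150 - 98.3970)/18.1050
= -42.2820/18.1050
= -2.3354

z = -2.3354


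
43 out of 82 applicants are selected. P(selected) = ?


P = 43/82 = 0.5244

P = 0.5244


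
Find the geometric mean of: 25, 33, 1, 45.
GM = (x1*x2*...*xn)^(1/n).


Product = 25 × 33 × 1 × 45 = 37125
GM = 37125^(1/4) = 13.8809

GM = 13.8809


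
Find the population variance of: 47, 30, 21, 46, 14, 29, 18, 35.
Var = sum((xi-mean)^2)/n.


Mean = 30.0000
Squared deviations: 289.0000, 0, 81.0000, 256.0000, 256.0000, 1.0000, 144.0000, 25.0000
Sum = 1052.0000
Variance = 1052.0000/8 = 131.5000

Variance = 131.5000


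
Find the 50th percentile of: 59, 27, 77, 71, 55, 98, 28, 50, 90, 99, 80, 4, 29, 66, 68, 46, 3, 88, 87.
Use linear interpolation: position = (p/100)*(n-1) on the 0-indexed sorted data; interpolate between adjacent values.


Sorted: 3, 4, 27, 28, 29, 46, 50, 55, 59, 66, 68, 71, 77, 80, 87, 88, 90, 98, 99
n = 19
Index = 50/100 * 18 = 9.0000
Lower = data[9] = 66, Upper = data[10] = 68
P50 = 66 + 0*(2) = 66.0000

P50 = 66.0000


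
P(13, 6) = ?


P(13,6) = 13!/7!
= 6227020800/5040
= 1235520

P(13,6) = 1235520


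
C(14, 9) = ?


C(14,9) = 14!/(9! × 5!)
= 87178291200/(362880 × 120)
= 2002

C(14,9) = 2002


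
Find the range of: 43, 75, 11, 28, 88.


Max = 88, Min = 11
Range = 88 - 11 = 77

Range = 77


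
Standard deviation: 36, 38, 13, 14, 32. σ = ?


Mean = 26.6000
Variance = 118.2400
SD = sqrt(118.2400) = 10.8738

SD = 10.8738


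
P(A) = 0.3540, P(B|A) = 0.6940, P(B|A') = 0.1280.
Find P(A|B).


P(B) = P(B|A)*P(A) + P(B|A')*P(A')
= 0.6940*0.3540 + 0.1280*0.6460
= 0.245676 + 0.082688 = 0.328364
P(A|B) = 0.245676/0.328364 = 0.7482

P(A|B) = 0.7482


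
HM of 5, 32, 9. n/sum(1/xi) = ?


Sum of reciprocals = 1/5 + 1/32 + 1/9 = 0.342361
HM = 3/0.342361 = 8.7627

HM = 8.7627


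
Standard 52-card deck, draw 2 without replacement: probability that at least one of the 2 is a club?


P(at least one) = 1 - P(none)
P(none) = (39/52) × (38/51) = 0.558824
P(at least one) = 1 - 0.558824 = 0.4412

P = 0.4412


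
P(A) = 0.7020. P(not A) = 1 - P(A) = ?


P(not A) = 1 - 0.7020 = 0.2980

P(not A) = 0.2980


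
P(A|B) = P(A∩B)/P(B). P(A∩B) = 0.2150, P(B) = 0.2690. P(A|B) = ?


P(A|B) = 0.2150/0.2690 = 0.7993

P(A|B) = 0.7993


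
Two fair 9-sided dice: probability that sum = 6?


Total outcomes = 9×9 = 81
Favorable (sum = 6): 5
P = 5/81 = 0.0617

P = 0.0617
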